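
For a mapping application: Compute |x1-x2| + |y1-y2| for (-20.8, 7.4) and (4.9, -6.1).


|(-20.8)-4.9| + |7.4-(-6.1)| = 25.7 + 13.5 = 39.2

39.2


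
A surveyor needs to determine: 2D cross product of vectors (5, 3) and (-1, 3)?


u x v = u_x*v_y - u_y*v_x = 5*3 - 3*(-1)
= 15 - (-3) = 18

18


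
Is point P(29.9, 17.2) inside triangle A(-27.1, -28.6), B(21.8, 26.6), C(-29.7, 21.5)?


Cross products: AB x AP = -906.78, BC x BP = 525.41, CA x CP = 2974.78
All same sign? no

No, outside


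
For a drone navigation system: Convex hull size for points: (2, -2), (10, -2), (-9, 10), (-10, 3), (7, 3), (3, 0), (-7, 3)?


Convex hull vertices (CCW): (-10, 3), (2, -2), (10, -2), (7, 3), (-9, 10)
Count = 5

5


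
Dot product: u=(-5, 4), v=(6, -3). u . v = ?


u . v = u_x*v_x + u_y*v_y = (-5)*6 + 4*(-3)
= (-30) + (-12) = -42

-42


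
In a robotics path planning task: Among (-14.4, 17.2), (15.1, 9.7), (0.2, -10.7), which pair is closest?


d(P0,P1) = 30.4385, d(P0,P2) = 31.4892, d(P1,P2) = 25.262
Closest: P1 and P2

Closest pair: (15.1, 9.7) and (0.2, -10.7), distance = 25.262


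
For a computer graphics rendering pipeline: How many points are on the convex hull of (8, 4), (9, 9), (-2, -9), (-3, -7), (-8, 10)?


Convex hull vertices (CCW): (-8, 10), (-3, -7), (-2, -9), (8, 4), (9, 9)
Count = 5

5


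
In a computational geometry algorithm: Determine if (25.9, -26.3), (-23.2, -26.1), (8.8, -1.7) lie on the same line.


Cross product: ((-23.2)-25.9)*((-1.7)-(-26.3)) - ((-26.1)-(-26.3))*(8.8-25.9)
= -1204.44

No, not collinear


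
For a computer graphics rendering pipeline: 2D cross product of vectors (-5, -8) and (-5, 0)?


u x v = u_x*v_y - u_y*v_x = (-5)*0 - (-8)*(-5)
= 0 - 40 = -40

-40


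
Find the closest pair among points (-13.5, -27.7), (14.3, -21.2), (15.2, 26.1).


d(P0,P1) = 28.5498, d(P0,P2) = 60.9765, d(P1,P2) = 47.3086
Closest: P0 and P1

Closest pair: (-13.5, -27.7) and (14.3, -21.2), distance = 28.5498


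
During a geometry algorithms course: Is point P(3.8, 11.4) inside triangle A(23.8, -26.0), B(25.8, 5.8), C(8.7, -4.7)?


Cross products: AB x AP = 710.8, BC x BP = -326.76, CA x CP = 138.74
All same sign? no

No, outside


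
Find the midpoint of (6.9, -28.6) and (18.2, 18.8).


M = ((6.9+18.2)/2, ((-28.6)+18.8)/2)
= (12.55, -4.9)

(12.55, -4.9)


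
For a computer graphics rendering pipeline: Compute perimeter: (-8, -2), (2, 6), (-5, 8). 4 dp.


Sides: (-8, -2)->(2, 6): sqrt(164) = 12.806248, (2, 6)->(-5, 8): sqrt(53) = 7.28011, (-5, 8)->(-8, -2): sqrt(109) = 10.440307
Sum = 30.526665
Perimeter = 30.5267

30.5267


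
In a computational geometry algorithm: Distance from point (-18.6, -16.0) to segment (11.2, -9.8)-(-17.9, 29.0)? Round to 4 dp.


Project P onto AB: t = 0.2664 (clamped to [0,1])
Closest point on segment: (3.448, 0.536)
Distance: 27.56

27.56


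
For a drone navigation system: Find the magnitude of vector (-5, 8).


|u| = sqrt((-5)^2 + 8^2) = sqrt(89) = 9.434

9.434


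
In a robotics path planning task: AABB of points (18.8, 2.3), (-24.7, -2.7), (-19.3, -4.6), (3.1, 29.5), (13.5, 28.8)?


x range: [-24.7, 18.8]
y range: [-4.6, 29.5]
Bounding box: (-24.7,-4.6) to (18.8,29.5)

(-24.7,-4.6) to (18.8,29.5)


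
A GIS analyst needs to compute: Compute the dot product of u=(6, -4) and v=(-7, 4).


u . v = u_x*v_x + u_y*v_y = 6*(-7) + (-4)*4
= (-42) + (-16) = -58

-58


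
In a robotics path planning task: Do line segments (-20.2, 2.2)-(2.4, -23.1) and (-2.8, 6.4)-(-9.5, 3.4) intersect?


Cross products: d1=-24.06, d2=213.25, d3=535.14, d4=297.83
d1*d2 < 0 and d3*d4 < 0? no

No, they don't intersect


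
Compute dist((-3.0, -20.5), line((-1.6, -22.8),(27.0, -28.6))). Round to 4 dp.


|cross product| = 57.66
|line direction| = sqrt(851.6) = 29.1822
Distance = 57.66/sqrt(851.6) = 1.9759

1.9759


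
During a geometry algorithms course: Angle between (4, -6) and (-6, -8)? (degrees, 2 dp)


u.v = 24, |u| = sqrt(52) = 7.2111, |v| = sqrt(100) = 10
cos(theta) = u.v/(|u||v|) = 24/sqrt(5200) = 0.33282
theta = acos(0.33282) = 70.56 degrees

70.56 degrees


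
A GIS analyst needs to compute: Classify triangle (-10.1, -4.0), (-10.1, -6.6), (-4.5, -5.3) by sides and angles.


Side lengths squared: AB^2=6.76, BC^2=33.05, CA^2=33.05
Sorted: [6.76, 33.05, 33.05]
By sides: Isosceles, By angles: Acute

Isosceles, Acute


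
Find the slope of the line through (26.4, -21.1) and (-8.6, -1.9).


slope = (y2-y1)/(x2-x1) = ((-1.9)-(-21.1))/((-8.6)-26.4) = 19.2/(-35) = -0.5486

-0.5486


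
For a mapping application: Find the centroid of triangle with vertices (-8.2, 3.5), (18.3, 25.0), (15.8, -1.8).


Centroid = ((x_A+x_B+x_C)/3, (y_A+y_B+y_C)/3)
= (((-8.2)+18.3+15.8)/3, (3.5+25+(-1.8))/3)
= (8.6333, 8.9)

(8.6333, 8.9)


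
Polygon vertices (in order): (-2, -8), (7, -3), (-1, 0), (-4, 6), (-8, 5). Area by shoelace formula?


Shoelace sum: ((-2)*(-3) - 7*(-8)) + (7*0 - (-1)*(-3)) + ((-1)*6 - (-4)*0) + ((-4)*5 - (-8)*6) + ((-8)*(-8) - (-2)*5)
= 155
Area = |155|/2 = 77.5

77.5


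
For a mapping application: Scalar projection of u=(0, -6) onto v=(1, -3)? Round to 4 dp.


u.v = 18, |v| = sqrt(10) = 3.1623
Scalar projection = u.v / |v| = 18 / sqrt(10) = 5.6921

5.6921


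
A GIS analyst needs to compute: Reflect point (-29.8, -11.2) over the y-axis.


Reflection over y-axis: (x,y) -> (-x,y)
(-29.8, -11.2) -> (29.8, -11.2)

(29.8, -11.2)


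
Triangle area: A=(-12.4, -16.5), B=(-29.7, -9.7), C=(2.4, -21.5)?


Area = |x_A(y_B-y_C) + x_B(y_C-y_A) + x_C(y_A-y_B)|/2
= |(-146.32) + 148.5 + (-16.32)|/2
= 14.14/2 = 7.07

7.07


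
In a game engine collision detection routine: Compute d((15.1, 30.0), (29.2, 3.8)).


dx=14.1, dy=-26.2
d^2 = 14.1^2 + (-26.2)^2 = 885.25
d = sqrt(885.25) = 29.7532

29.7532


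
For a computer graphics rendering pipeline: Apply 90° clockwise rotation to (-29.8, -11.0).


90° CW: (x,y) -> (y, -x)
(-29.8,-11) -> (-11, 29.8)

(-11, 29.8)


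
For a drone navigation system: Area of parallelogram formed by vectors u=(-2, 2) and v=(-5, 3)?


|u x v| = |(-2)*3 - 2*(-5)|
= |(-6) - (-10)| = 4

4


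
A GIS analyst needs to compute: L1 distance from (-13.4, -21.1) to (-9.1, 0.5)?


|(-13.4)-(-9.1)| + |(-21.1)-0.5| = 4.3 + 21.6 = 25.9

25.9


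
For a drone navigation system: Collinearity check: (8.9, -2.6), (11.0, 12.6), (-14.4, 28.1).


Cross product: (11-8.9)*(28.1-(-2.6)) - (12.6-(-2.6))*((-14.4)-8.9)
= 418.63

No, not collinear


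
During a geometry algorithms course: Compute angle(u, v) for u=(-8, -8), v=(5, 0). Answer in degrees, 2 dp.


u.v = -40, |u| = sqrt(128) = 11.3137, |v| = sqrt(25) = 5
cos(theta) = u.v/(|u||v|) = -40/sqrt(3200) = -0.707107
theta = acos(-0.707107) = 135 degrees

135 degrees


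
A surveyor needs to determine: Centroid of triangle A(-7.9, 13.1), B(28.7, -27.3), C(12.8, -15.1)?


Centroid = ((x_A+x_B+x_C)/3, (y_A+y_B+y_C)/3)
= (((-7.9)+28.7+12.8)/3, (13.1+(-27.3)+(-15.1))/3)
= (11.2, -9.7667)

(11.2, -9.7667)


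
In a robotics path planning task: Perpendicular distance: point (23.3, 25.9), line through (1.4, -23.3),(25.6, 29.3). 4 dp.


|cross product| = 38.7
|line direction| = sqrt(3352.4) = 57.8999
Distance = 38.7/sqrt(3352.4) = 0.6684

0.6684


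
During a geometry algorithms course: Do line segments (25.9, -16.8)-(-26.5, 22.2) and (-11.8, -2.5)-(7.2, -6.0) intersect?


Cross products: d1=-139.75, d2=417.85, d3=720.98, d4=163.38
d1*d2 < 0 and d3*d4 < 0? no

No, they don't intersect


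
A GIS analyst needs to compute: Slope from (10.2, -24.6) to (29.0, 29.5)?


slope = (y2-y1)/(x2-x1) = (29.5-(-24.6))/(29-10.2) = 54.1/18.8 = 2.8777

2.8777


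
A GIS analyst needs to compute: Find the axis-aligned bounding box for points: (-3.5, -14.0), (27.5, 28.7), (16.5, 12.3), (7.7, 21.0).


x range: [-3.5, 27.5]
y range: [-14, 28.7]
Bounding box: (-3.5,-14) to (27.5,28.7)

(-3.5,-14) to (27.5,28.7)


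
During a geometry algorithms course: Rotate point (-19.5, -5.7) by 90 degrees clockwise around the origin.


90° CW: (x,y) -> (y, -x)
(-19.5,-5.7) -> (-5.7, 19.5)

(-5.7, 19.5)


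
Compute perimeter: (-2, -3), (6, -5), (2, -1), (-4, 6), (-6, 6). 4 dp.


Sides: (-2, -3)->(6, -5): sqrt(68) = 8.246211, (6, -5)->(2, -1): sqrt(32) = 5.656854, (2, -1)->(-4, 6): sqrt(85) = 9.219544, (-4, 6)->(-6, 6): sqrt(4) = 2, (-6, 6)->(-2, -3): sqrt(97) = 9.848858
Sum = 34.971467
Perimeter = 34.9715

34.9715


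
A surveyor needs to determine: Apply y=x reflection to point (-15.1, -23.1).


Reflection over y=x: (x,y) -> (y,x)
(-15.1, -23.1) -> (-23.1, -15.1)

(-23.1, -15.1)


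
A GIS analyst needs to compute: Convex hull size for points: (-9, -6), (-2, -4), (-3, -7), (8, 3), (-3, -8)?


Convex hull vertices (CCW): (-9, -6), (-3, -8), (8, 3)
Count = 3

3


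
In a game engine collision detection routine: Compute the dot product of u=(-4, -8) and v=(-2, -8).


u . v = u_x*v_x + u_y*v_y = (-4)*(-2) + (-8)*(-8)
= 8 + 64 = 72

72


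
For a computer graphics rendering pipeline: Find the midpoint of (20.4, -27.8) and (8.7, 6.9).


M = ((20.4+8.7)/2, ((-27.8)+6.9)/2)
= (14.55, -10.45)

(14.55, -10.45)


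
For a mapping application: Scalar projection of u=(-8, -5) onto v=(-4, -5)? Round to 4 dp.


u.v = 57, |v| = sqrt(41) = 6.4031
Scalar projection = u.v / |v| = 57 / sqrt(41) = 8.9019

8.9019


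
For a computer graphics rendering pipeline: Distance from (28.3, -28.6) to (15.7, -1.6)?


dx=-12.6, dy=27
d^2 = (-12.6)^2 + 27^2 = 887.76
d = sqrt(887.76) = 29.7953

29.7953


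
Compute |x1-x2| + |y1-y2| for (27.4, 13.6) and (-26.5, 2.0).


|27.4-(-26.5)| + |13.6-2| = 53.9 + 11.6 = 65.5

65.5


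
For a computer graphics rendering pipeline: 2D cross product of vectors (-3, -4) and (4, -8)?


u x v = u_x*v_y - u_y*v_x = (-3)*(-8) - (-4)*4
= 24 - (-16) = 40

40


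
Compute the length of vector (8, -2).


|u| = sqrt(8^2 + (-2)^2) = sqrt(68) = 8.2462

8.2462


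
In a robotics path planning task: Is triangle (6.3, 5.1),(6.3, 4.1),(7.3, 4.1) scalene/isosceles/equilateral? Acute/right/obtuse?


Side lengths squared: AB^2=1, BC^2=1, CA^2=2
Sorted: [1, 1, 2]
By sides: Isosceles, By angles: Right

Isosceles, Right


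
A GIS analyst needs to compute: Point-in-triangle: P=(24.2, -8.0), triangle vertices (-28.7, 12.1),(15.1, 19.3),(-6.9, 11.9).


Cross products: AB x AP = -1261.26, BC x BP = 667.94, CA x CP = 427.6
All same sign? no

No, outside


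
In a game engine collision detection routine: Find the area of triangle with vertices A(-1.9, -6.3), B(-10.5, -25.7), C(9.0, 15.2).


Area = |x_A(y_B-y_C) + x_B(y_C-y_A) + x_C(y_A-y_B)|/2
= |77.71 + (-225.75) + 174.6|/2
= 26.56/2 = 13.28

13.28


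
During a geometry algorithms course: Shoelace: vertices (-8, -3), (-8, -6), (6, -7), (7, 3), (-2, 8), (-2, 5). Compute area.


Shoelace sum: ((-8)*(-6) - (-8)*(-3)) + ((-8)*(-7) - 6*(-6)) + (6*3 - 7*(-7)) + (7*8 - (-2)*3) + ((-2)*5 - (-2)*8) + ((-2)*(-3) - (-8)*5)
= 297
Area = |297|/2 = 148.5

148.5


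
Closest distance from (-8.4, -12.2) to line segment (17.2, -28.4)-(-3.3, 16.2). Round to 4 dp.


Project P onto AB: t = 0.5177 (clamped to [0,1])
Closest point on segment: (6.5874, -5.3112)
Distance: 16.4948

16.4948


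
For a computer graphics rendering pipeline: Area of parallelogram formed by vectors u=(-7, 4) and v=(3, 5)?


|u x v| = |(-7)*5 - 4*3|
= |(-35) - 12| = 47

47


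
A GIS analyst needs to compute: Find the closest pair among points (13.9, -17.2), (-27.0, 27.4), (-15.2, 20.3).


d(P0,P1) = 60.5142, d(P0,P2) = 47.4664, d(P1,P2) = 13.7713
Closest: P1 and P2

Closest pair: (-27.0, 27.4) and (-15.2, 20.3), distance = 13.7713


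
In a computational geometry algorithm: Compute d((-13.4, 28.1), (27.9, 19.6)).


dx=41.3, dy=-8.5
d^2 = 41.3^2 + (-8.5)^2 = 1777.94
d = sqrt(1777.94) = 42.1656

42.1656


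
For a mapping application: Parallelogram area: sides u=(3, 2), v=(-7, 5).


|u x v| = |3*5 - 2*(-7)|
= |15 - (-14)| = 29

29


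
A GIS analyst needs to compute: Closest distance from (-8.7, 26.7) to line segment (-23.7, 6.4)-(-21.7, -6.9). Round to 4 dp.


Project P onto AB: t = 0 (clamped to [0,1])
Closest point on segment: (-23.7, 6.4)
Distance: 25.2406

25.2406


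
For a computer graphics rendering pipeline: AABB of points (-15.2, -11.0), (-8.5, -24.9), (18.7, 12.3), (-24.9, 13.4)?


x range: [-24.9, 18.7]
y range: [-24.9, 13.4]
Bounding box: (-24.9,-24.9) to (18.7,13.4)

(-24.9,-24.9) to (18.7,13.4)


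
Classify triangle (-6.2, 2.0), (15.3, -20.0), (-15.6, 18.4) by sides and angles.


Side lengths squared: AB^2=946.25, BC^2=2429.37, CA^2=357.32
Sorted: [357.32, 946.25, 2429.37]
By sides: Scalene, By angles: Obtuse

Scalene, Obtuse


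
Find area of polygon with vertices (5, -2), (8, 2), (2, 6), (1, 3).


Shoelace sum: (5*2 - 8*(-2)) + (8*6 - 2*2) + (2*3 - 1*6) + (1*(-2) - 5*3)
= 53
Area = |53|/2 = 26.5

26.5


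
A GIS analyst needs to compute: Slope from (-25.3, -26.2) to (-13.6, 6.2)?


slope = (y2-y1)/(x2-x1) = (6.2-(-26.2))/((-13.6)-(-25.3)) = 32.4/11.7 = 2.7692

2.7692


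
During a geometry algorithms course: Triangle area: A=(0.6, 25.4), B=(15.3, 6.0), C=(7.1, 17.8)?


Area = |x_A(y_B-y_C) + x_B(y_C-y_A) + x_C(y_A-y_B)|/2
= |(-7.08) + (-116.28) + 137.74|/2
= 14.38/2 = 7.19

7.19


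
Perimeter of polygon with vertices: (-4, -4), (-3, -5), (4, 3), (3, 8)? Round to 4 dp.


Sides: (-4, -4)->(-3, -5): sqrt(2) = 1.414214, (-3, -5)->(4, 3): sqrt(113) = 10.630146, (4, 3)->(3, 8): sqrt(26) = 5.09902, (3, 8)->(-4, -4): sqrt(193) = 13.892444
Sum = 31.035824
Perimeter = 31.0358

31.0358


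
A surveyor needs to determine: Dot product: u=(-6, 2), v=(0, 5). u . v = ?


u . v = u_x*v_x + u_y*v_y = (-6)*0 + 2*5
= 0 + 10 = 10

10


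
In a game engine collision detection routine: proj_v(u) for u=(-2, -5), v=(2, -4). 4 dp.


u.v = 16, |v| = sqrt(20) = 4.4721
Scalar projection = u.v / |v| = 16 / sqrt(20) = 3.5777

3.5777


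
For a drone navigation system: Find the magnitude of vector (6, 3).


|u| = sqrt(6^2 + 3^2) = sqrt(45) = 6.7082

6.7082


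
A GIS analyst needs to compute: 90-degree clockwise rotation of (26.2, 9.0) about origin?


90° CW: (x,y) -> (y, -x)
(26.2,9) -> (9, -26.2)

(9, -26.2)


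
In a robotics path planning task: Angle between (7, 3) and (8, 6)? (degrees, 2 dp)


u.v = 74, |u| = sqrt(58) = 7.6158, |v| = sqrt(100) = 10
cos(theta) = u.v/(|u||v|) = 74/sqrt(5800) = 0.971668
theta = acos(0.971668) = 13.67 degrees

13.67 degrees


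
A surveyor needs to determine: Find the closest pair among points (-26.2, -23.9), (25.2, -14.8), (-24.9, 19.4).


d(P0,P1) = 52.1993, d(P0,P2) = 43.3195, d(P1,P2) = 60.6601
Closest: P0 and P2

Closest pair: (-26.2, -23.9) and (-24.9, 19.4), distance = 43.3195


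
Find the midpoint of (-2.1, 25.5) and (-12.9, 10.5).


M = (((-2.1)+(-12.9))/2, (25.5+10.5)/2)
= (-7.5, 18)

(-7.5, 18)


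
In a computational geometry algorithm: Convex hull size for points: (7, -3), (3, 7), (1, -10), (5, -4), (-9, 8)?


Convex hull vertices (CCW): (-9, 8), (1, -10), (7, -3), (3, 7)
Count = 4

4


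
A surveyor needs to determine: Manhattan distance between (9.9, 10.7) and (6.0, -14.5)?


|9.9-6| + |10.7-(-14.5)| = 3.9 + 25.2 = 29.1

29.1


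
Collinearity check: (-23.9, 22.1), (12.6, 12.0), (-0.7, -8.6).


Cross product: (12.6-(-23.9))*((-8.6)-22.1) - (12-22.1)*((-0.7)-(-23.9))
= -886.23

No, not collinear


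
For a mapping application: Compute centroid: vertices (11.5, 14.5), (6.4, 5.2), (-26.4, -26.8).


Centroid = ((x_A+x_B+x_C)/3, (y_A+y_B+y_C)/3)
= ((11.5+6.4+(-26.4))/3, (14.5+5.2+(-26.8))/3)
= (-2.8333, -2.3667)

(-2.8333, -2.3667)


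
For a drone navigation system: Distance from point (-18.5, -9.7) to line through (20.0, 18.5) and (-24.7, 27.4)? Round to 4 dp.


|cross product| = 1603.19
|line direction| = sqrt(2077.3) = 45.5774
Distance = 1603.19/sqrt(2077.3) = 35.1751

35.1751


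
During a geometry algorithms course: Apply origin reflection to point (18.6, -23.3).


Reflection over origin: (x,y) -> (-x,-y)
(18.6, -23.3) -> (-18.6, 23.3)

(-18.6, 23.3)


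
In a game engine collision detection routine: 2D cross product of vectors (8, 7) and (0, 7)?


u x v = u_x*v_y - u_y*v_x = 8*7 - 7*0
= 56 - 0 = 56

56


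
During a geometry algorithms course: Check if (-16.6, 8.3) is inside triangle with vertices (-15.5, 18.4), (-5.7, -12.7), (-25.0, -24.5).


Cross products: AB x AP = -133.19, BC x BP = -533.92, CA x CP = -48.76
All same sign? yes

Yes, inside


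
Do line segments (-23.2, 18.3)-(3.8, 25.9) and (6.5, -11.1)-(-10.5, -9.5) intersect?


Cross products: d1=-452.28, d2=-624.68, d3=-1019.52, d4=-847.12
d1*d2 < 0 and d3*d4 < 0? no

No, they don't intersect


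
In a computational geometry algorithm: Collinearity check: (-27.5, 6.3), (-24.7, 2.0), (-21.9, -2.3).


Cross product: ((-24.7)-(-27.5))*((-2.3)-6.3) - (2-6.3)*((-21.9)-(-27.5))
= 0

Yes, collinear


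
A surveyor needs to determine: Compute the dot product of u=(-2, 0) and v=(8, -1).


u . v = u_x*v_x + u_y*v_y = (-2)*8 + 0*(-1)
= (-16) + 0 = -16

-16


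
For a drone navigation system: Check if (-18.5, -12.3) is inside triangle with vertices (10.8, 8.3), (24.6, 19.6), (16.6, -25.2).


Cross products: AB x AP = 46.81, BC x BP = -1675.68, CA x CP = 1101.03
All same sign? no

No, outside


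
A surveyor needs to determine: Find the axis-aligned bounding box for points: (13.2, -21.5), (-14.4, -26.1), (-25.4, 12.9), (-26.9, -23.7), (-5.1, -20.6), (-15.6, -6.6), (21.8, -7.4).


x range: [-26.9, 21.8]
y range: [-26.1, 12.9]
Bounding box: (-26.9,-26.1) to (21.8,12.9)

(-26.9,-26.1) to (21.8,12.9)


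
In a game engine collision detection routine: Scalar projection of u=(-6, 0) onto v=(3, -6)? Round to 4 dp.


u.v = -18, |v| = sqrt(45) = 6.7082
Scalar projection = u.v / |v| = -18 / sqrt(45) = -2.6833

-2.6833


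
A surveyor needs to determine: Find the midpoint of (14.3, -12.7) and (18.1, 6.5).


M = ((14.3+18.1)/2, ((-12.7)+6.5)/2)
= (16.2, -3.1)

(16.2, -3.1)


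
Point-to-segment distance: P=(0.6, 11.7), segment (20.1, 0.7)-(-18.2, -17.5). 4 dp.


Project P onto AB: t = 0.304 (clamped to [0,1])
Closest point on segment: (8.4564, -4.833)
Distance: 18.3047

18.3047


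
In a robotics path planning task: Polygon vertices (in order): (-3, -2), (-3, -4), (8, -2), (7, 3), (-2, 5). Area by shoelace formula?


Shoelace sum: ((-3)*(-4) - (-3)*(-2)) + ((-3)*(-2) - 8*(-4)) + (8*3 - 7*(-2)) + (7*5 - (-2)*3) + ((-2)*(-2) - (-3)*5)
= 142
Area = |142|/2 = 71

71


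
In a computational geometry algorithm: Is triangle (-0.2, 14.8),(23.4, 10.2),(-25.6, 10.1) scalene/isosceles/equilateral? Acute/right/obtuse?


Side lengths squared: AB^2=578.12, BC^2=2401.01, CA^2=667.25
Sorted: [578.12, 667.25, 2401.01]
By sides: Scalene, By angles: Obtuse

Scalene, Obtuse


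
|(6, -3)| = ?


|u| = sqrt(6^2 + (-3)^2) = sqrt(45) = 6.7082

6.7082


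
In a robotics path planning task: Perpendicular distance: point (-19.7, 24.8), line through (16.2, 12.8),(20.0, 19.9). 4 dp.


|cross product| = 300.49
|line direction| = sqrt(64.85) = 8.0529
Distance = 300.49/sqrt(64.85) = 37.3143

37.3143


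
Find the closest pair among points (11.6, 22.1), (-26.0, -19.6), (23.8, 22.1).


d(P0,P1) = 56.1485, d(P0,P2) = 12.2, d(P1,P2) = 64.9533
Closest: P0 and P2

Closest pair: (11.6, 22.1) and (23.8, 22.1), distance = 12.2


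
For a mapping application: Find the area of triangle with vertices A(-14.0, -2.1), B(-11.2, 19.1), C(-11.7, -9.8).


Area = |x_A(y_B-y_C) + x_B(y_C-y_A) + x_C(y_A-y_B)|/2
= |(-404.6) + 86.24 + 248.04|/2
= 70.32/2 = 35.16

35.16


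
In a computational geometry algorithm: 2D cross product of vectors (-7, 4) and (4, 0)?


u x v = u_x*v_y - u_y*v_x = (-7)*0 - 4*4
= 0 - 16 = -16

-16


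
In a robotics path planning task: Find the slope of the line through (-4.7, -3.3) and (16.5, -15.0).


slope = (y2-y1)/(x2-x1) = ((-15)-(-3.3))/(16.5-(-4.7)) = (-11.7)/21.2 = -0.5519

-0.5519


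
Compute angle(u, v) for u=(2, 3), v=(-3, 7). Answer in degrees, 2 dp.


u.v = 15, |u| = sqrt(13) = 3.6056, |v| = sqrt(58) = 7.6158
cos(theta) = u.v/(|u||v|) = 15/sqrt(754) = 0.546268
theta = acos(0.546268) = 56.89 degrees

56.89 degrees


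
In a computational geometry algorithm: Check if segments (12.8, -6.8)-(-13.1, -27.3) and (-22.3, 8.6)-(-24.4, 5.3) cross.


Cross products: d1=148.17, d2=105.75, d3=-1118.41, d4=-1075.99
d1*d2 < 0 and d3*d4 < 0? no

No, they don't intersect


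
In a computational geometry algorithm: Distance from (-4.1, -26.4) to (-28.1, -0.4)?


dx=-24, dy=26
d^2 = (-24)^2 + 26^2 = 1252
d = sqrt(1252) = 35.3836

35.3836


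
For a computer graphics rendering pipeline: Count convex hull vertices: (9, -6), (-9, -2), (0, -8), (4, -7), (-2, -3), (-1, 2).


Convex hull vertices (CCW): (-9, -2), (0, -8), (9, -6), (-1, 2)
Count = 4

4


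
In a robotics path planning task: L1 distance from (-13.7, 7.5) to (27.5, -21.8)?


|(-13.7)-27.5| + |7.5-(-21.8)| = 41.2 + 29.3 = 70.5

70.5


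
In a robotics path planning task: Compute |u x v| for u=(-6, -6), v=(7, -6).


|u x v| = |(-6)*(-6) - (-6)*7|
= |36 - (-42)| = 78

78


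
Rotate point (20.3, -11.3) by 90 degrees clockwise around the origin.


90° CW: (x,y) -> (y, -x)
(20.3,-11.3) -> (-11.3, -20.3)

(-11.3, -20.3)


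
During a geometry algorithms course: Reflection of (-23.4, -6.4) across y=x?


Reflection over y=x: (x,y) -> (y,x)
(-23.4, -6.4) -> (-6.4, -23.4)

(-6.4, -23.4)


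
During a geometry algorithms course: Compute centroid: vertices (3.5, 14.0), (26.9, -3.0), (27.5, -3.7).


Centroid = ((x_A+x_B+x_C)/3, (y_A+y_B+y_C)/3)
= ((3.5+26.9+27.5)/3, (14+(-3)+(-3.7))/3)
= (19.3, 2.4333)

(19.3, 2.4333)


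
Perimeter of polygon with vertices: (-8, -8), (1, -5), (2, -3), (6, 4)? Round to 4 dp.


Sides: (-8, -8)->(1, -5): sqrt(90) = 9.486833, (1, -5)->(2, -3): sqrt(5) = 2.236068, (2, -3)->(6, 4): sqrt(65) = 8.062258, (6, 4)->(-8, -8): sqrt(340) = 18.439089
Sum = 38.224248
Perimeter = 38.2242

38.2242


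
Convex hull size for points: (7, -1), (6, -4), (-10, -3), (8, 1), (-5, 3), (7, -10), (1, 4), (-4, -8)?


Convex hull vertices (CCW): (-10, -3), (-4, -8), (7, -10), (8, 1), (1, 4), (-5, 3)
Count = 6

6


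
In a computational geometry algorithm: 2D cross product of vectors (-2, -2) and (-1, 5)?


u x v = u_x*v_y - u_y*v_x = (-2)*5 - (-2)*(-1)
= (-10) - 2 = -12

-12


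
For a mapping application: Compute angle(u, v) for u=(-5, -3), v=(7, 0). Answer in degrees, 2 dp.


u.v = -35, |u| = sqrt(34) = 5.831, |v| = sqrt(49) = 7
cos(theta) = u.v/(|u||v|) = -35/sqrt(1666) = -0.857493
theta = acos(-0.857493) = 149.04 degrees

149.04 degrees


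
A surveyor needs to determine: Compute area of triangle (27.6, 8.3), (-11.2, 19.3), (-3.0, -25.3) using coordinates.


Area = |x_A(y_B-y_C) + x_B(y_C-y_A) + x_C(y_A-y_B)|/2
= |1230.96 + 376.32 + 33|/2
= 1640.28/2 = 820.14

820.14


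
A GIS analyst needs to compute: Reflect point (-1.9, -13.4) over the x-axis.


Reflection over x-axis: (x,y) -> (x,-y)
(-1.9, -13.4) -> (-1.9, 13.4)

(-1.9, 13.4)


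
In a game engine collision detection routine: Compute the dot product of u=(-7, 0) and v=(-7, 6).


u . v = u_x*v_x + u_y*v_y = (-7)*(-7) + 0*6
= 49 + 0 = 49

49


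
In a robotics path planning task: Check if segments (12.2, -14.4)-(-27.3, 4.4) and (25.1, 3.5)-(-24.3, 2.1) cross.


Cross products: d1=866.2, d2=-117.82, d3=-949.57, d4=34.45
d1*d2 < 0 and d3*d4 < 0? yes

Yes, they intersect


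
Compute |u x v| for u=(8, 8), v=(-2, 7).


|u x v| = |8*7 - 8*(-2)|
= |56 - (-16)| = 72

72


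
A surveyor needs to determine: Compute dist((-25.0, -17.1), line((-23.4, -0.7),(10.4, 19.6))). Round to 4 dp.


|cross product| = 521.84
|line direction| = sqrt(1554.53) = 39.4275
Distance = 521.84/sqrt(1554.53) = 13.2354

13.2354


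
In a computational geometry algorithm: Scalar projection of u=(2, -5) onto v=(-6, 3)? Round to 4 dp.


u.v = -27, |v| = sqrt(45) = 6.7082
Scalar projection = u.v / |v| = -27 / sqrt(45) = -4.0249

-4.0249


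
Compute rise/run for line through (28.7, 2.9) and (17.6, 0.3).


slope = (y2-y1)/(x2-x1) = (0.3-2.9)/(17.6-28.7) = (-2.6)/(-11.1) = 0.2342

0.2342


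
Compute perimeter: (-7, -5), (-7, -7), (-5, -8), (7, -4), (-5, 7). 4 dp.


Sides: (-7, -5)->(-7, -7): sqrt(4) = 2, (-7, -7)->(-5, -8): sqrt(5) = 2.236068, (-5, -8)->(7, -4): sqrt(160) = 12.649111, (7, -4)->(-5, 7): sqrt(265) = 16.278821, (-5, 7)->(-7, -5): sqrt(148) = 12.165525
Sum = 45.329525
Perimeter = 45.3295

45.3295


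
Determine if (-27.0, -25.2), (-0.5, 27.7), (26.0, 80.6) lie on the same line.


Cross product: ((-0.5)-(-27))*(80.6-(-25.2)) - (27.7-(-25.2))*(26-(-27))
= 0

Yes, collinear


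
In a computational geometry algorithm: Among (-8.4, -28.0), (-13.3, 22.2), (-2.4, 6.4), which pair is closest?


d(P0,P1) = 50.4386, d(P0,P2) = 34.9193, d(P1,P2) = 19.1951
Closest: P1 and P2

Closest pair: (-13.3, 22.2) and (-2.4, 6.4), distance = 19.1951


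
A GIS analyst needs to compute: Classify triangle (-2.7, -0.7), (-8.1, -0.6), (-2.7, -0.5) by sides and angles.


Side lengths squared: AB^2=29.17, BC^2=29.17, CA^2=0.04
Sorted: [0.04, 29.17, 29.17]
By sides: Isosceles, By angles: Acute

Isosceles, Acute


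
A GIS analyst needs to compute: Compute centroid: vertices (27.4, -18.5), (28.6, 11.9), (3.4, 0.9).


Centroid = ((x_A+x_B+x_C)/3, (y_A+y_B+y_C)/3)
= ((27.4+28.6+3.4)/3, ((-18.5)+11.9+0.9)/3)
= (19.8, -1.9)

(19.8, -1.9)


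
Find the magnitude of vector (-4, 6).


|u| = sqrt((-4)^2 + 6^2) = sqrt(52) = 7.2111

7.2111


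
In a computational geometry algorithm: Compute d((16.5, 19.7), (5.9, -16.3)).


dx=-10.6, dy=-36
d^2 = (-10.6)^2 + (-36)^2 = 1408.36
d = sqrt(1408.36) = 37.5281

37.5281


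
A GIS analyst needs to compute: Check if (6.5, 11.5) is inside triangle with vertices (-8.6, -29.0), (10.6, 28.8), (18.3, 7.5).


Cross products: AB x AP = -95.18, BC x BP = -220.54, CA x CP = -538.3
All same sign? yes

Yes, inside


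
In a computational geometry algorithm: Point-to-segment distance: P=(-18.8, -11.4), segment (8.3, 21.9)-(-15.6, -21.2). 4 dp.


Project P onto AB: t = 0.8576 (clamped to [0,1])
Closest point on segment: (-12.1963, -15.0619)
Distance: 7.5511

7.5511


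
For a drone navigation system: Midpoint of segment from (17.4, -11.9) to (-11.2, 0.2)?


M = ((17.4+(-11.2))/2, ((-11.9)+0.2)/2)
= (3.1, -5.85)

(3.1, -5.85)


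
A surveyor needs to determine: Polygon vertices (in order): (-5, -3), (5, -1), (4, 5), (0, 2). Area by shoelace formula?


Shoelace sum: ((-5)*(-1) - 5*(-3)) + (5*5 - 4*(-1)) + (4*2 - 0*5) + (0*(-3) - (-5)*2)
= 67
Area = |67|/2 = 33.5

33.5


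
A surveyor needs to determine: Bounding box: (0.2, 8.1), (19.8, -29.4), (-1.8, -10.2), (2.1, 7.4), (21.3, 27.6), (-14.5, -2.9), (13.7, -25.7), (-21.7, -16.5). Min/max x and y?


x range: [-21.7, 21.3]
y range: [-29.4, 27.6]
Bounding box: (-21.7,-29.4) to (21.3,27.6)

(-21.7,-29.4) to (21.3,27.6)


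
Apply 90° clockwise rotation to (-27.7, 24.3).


90° CW: (x,y) -> (y, -x)
(-27.7,24.3) -> (24.3, 27.7)

(24.3, 27.7)


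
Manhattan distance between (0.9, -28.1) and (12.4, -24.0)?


|0.9-12.4| + |(-28.1)-(-24)| = 11.5 + 4.1 = 15.6

15.6


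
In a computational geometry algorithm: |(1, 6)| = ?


|u| = sqrt(1^2 + 6^2) = sqrt(37) = 6.0828

6.0828


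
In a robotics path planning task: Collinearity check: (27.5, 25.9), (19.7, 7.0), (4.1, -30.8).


Cross product: (19.7-27.5)*((-30.8)-25.9) - (7-25.9)*(4.1-27.5)
= 0

Yes, collinear


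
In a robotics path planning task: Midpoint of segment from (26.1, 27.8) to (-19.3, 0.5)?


M = ((26.1+(-19.3))/2, (27.8+0.5)/2)
= (3.4, 14.15)

(3.4, 14.15)


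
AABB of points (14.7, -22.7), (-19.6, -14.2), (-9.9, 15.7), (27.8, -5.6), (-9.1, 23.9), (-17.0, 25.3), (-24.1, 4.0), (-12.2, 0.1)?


x range: [-24.1, 27.8]
y range: [-22.7, 25.3]
Bounding box: (-24.1,-22.7) to (27.8,25.3)

(-24.1,-22.7) to (27.8,25.3)


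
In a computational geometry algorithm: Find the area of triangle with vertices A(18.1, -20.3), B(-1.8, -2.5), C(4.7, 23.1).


Area = |x_A(y_B-y_C) + x_B(y_C-y_A) + x_C(y_A-y_B)|/2
= |(-463.36) + (-78.12) + (-83.66)|/2
= 625.14/2 = 312.57

312.57


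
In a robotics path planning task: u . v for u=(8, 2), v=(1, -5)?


u . v = u_x*v_x + u_y*v_y = 8*1 + 2*(-5)
= 8 + (-10) = -2

-2


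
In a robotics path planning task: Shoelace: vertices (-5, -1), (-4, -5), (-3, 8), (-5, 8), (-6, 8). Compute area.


Shoelace sum: ((-5)*(-5) - (-4)*(-1)) + ((-4)*8 - (-3)*(-5)) + ((-3)*8 - (-5)*8) + ((-5)*8 - (-6)*8) + ((-6)*(-1) - (-5)*8)
= 44
Area = |44|/2 = 22

22


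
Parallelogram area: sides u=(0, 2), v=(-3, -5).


|u x v| = |0*(-5) - 2*(-3)|
= |0 - (-6)| = 6

6


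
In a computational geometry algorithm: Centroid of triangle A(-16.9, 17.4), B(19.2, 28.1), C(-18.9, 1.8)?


Centroid = ((x_A+x_B+x_C)/3, (y_A+y_B+y_C)/3)
= (((-16.9)+19.2+(-18.9))/3, (17.4+28.1+1.8)/3)
= (-5.5333, 15.7667)

(-5.5333, 15.7667)


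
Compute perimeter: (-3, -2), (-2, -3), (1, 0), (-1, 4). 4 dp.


Sides: (-3, -2)->(-2, -3): sqrt(2) = 1.414214, (-2, -3)->(1, 0): sqrt(18) = 4.242641, (1, 0)->(-1, 4): sqrt(20) = 4.472136, (-1, 4)->(-3, -2): sqrt(40) = 6.324555
Sum = 16.453546
Perimeter = 16.4535

16.4535


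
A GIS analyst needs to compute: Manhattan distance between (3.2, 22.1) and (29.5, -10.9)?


|3.2-29.5| + |22.1-(-10.9)| = 26.3 + 33 = 59.3

59.3


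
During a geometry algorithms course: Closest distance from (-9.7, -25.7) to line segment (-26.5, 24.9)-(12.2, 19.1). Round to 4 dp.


Project P onto AB: t = 0.6162 (clamped to [0,1])
Closest point on segment: (-2.6522, 21.3259)
Distance: 47.5511

47.5511


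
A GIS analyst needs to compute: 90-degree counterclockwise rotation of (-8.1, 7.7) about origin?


90° CCW: (x,y) -> (-y, x)
(-8.1,7.7) -> (-7.7, -8.1)

(-7.7, -8.1)


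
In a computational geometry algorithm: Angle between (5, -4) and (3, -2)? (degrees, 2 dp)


u.v = 23, |u| = sqrt(41) = 6.4031, |v| = sqrt(13) = 3.6056
cos(theta) = u.v/(|u||v|) = 23/sqrt(533) = 0.996241
theta = acos(0.996241) = 4.97 degrees

4.97 degrees


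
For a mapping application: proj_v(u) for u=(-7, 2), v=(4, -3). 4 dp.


u.v = -34, |v| = sqrt(25) = 5
Scalar projection = u.v / |v| = -34 / sqrt(25) = -6.8

-6.8


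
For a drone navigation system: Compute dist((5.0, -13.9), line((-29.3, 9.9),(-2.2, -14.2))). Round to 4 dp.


|cross product| = 181.65
|line direction| = sqrt(1315.22) = 36.266
Distance = 181.65/sqrt(1315.22) = 5.0088

5.0088


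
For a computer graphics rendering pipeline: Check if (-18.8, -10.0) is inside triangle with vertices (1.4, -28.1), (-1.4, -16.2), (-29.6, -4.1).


Cross products: AB x AP = 189.7, BC x BP = 35.7, CA x CP = 76.3
All same sign? yes

Yes, inside


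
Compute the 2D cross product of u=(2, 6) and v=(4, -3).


u x v = u_x*v_y - u_y*v_x = 2*(-3) - 6*4
= (-6) - 24 = -30

-30


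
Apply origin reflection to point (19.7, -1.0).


Reflection over origin: (x,y) -> (-x,-y)
(19.7, -1) -> (-19.7, 1)

(-19.7, 1)


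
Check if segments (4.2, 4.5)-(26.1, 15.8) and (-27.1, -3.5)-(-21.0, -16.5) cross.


Cross products: d1=455.7, d2=809.33, d3=178.49, d4=-175.14
d1*d2 < 0 and d3*d4 < 0? no

No, they don't intersect


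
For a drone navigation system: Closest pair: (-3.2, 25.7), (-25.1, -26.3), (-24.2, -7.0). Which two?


d(P0,P1) = 56.4235, d(P0,P2) = 38.8624, d(P1,P2) = 19.321
Closest: P1 and P2

Closest pair: (-25.1, -26.3) and (-24.2, -7.0), distance = 19.321


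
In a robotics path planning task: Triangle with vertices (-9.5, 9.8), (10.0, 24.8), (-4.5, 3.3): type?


Side lengths squared: AB^2=605.25, BC^2=672.5, CA^2=67.25
Sorted: [67.25, 605.25, 672.5]
By sides: Scalene, By angles: Right

Scalene, Right


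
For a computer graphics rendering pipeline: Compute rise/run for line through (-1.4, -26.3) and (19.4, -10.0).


slope = (y2-y1)/(x2-x1) = ((-10)-(-26.3))/(19.4-(-1.4)) = 16.3/20.8 = 0.7837

0.7837


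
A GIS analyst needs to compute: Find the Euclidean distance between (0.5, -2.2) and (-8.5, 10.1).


dx=-9, dy=12.3
d^2 = (-9)^2 + 12.3^2 = 232.29
d = sqrt(232.29) = 15.2411

15.2411


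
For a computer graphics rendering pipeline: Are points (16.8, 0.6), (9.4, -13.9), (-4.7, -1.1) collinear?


Cross product: (9.4-16.8)*((-1.1)-0.6) - ((-13.9)-0.6)*((-4.7)-16.8)
= -299.17

No, not collinear


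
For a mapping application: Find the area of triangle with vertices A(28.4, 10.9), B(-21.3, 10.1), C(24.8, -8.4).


Area = |x_A(y_B-y_C) + x_B(y_C-y_A) + x_C(y_A-y_B)|/2
= |525.4 + 411.09 + 19.84|/2
= 956.33/2 = 478.165

478.165


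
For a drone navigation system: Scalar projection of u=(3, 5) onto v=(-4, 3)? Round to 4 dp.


u.v = 3, |v| = sqrt(25) = 5
Scalar projection = u.v / |v| = 3 / sqrt(25) = 0.6

0.6


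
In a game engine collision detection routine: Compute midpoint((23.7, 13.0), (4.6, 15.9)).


M = ((23.7+4.6)/2, (13+15.9)/2)
= (14.15, 14.45)

(14.15, 14.45)


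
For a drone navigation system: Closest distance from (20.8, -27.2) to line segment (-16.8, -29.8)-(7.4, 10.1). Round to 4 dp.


Project P onto AB: t = 0.4655 (clamped to [0,1])
Closest point on segment: (-5.5353, -11.2272)
Distance: 30.8006

30.8006


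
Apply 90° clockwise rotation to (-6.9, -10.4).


90° CW: (x,y) -> (y, -x)
(-6.9,-10.4) -> (-10.4, 6.9)

(-10.4, 6.9)


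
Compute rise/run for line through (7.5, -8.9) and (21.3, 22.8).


slope = (y2-y1)/(x2-x1) = (22.8-(-8.9))/(21.3-7.5) = 31.7/13.8 = 2.2971

2.2971


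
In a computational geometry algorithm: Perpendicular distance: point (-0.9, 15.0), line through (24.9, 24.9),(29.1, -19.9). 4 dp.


|cross product| = 1197.42
|line direction| = sqrt(2024.68) = 44.9964
Distance = 1197.42/sqrt(2024.68) = 26.6114

26.6114


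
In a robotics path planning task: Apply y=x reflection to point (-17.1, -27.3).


Reflection over y=x: (x,y) -> (y,x)
(-17.1, -27.3) -> (-27.3, -17.1)

(-27.3, -17.1)


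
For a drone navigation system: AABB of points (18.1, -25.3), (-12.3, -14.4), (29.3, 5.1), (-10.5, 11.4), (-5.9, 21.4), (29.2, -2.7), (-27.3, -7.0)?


x range: [-27.3, 29.3]
y range: [-25.3, 21.4]
Bounding box: (-27.3,-25.3) to (29.3,21.4)

(-27.3,-25.3) to (29.3,21.4)


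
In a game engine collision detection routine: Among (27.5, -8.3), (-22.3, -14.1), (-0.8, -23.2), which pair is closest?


d(P0,P1) = 50.1366, d(P0,P2) = 31.9828, d(P1,P2) = 23.3465
Closest: P1 and P2

Closest pair: (-22.3, -14.1) and (-0.8, -23.2), distance = 23.3465


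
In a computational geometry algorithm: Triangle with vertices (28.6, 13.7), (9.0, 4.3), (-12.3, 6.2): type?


Side lengths squared: AB^2=472.52, BC^2=457.3, CA^2=1729.06
Sorted: [457.3, 472.52, 1729.06]
By sides: Scalene, By angles: Obtuse

Scalene, Obtuse


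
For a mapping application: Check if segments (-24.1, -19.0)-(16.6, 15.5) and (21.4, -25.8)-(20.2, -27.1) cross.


Cross products: d1=-67.31, d2=-55.8, d3=-1846.51, d4=-1858.02
d1*d2 < 0 and d3*d4 < 0? no

No, they don't intersect


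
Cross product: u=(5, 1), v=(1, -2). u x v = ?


u x v = u_x*v_y - u_y*v_x = 5*(-2) - 1*1
= (-10) - 1 = -11

-11


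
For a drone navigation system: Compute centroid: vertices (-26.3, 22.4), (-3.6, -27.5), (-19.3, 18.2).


Centroid = ((x_A+x_B+x_C)/3, (y_A+y_B+y_C)/3)
= (((-26.3)+(-3.6)+(-19.3))/3, (22.4+(-27.5)+18.2)/3)
= (-16.4, 4.3667)

(-16.4, 4.3667)


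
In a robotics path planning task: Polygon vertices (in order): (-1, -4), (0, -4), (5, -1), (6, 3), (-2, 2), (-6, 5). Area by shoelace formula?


Shoelace sum: ((-1)*(-4) - 0*(-4)) + (0*(-1) - 5*(-4)) + (5*3 - 6*(-1)) + (6*2 - (-2)*3) + ((-2)*5 - (-6)*2) + ((-6)*(-4) - (-1)*5)
= 94
Area = |94|/2 = 47

47


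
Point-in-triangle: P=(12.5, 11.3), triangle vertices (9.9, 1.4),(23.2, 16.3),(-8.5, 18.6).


Cross products: AB x AP = 92.93, BC x BP = 183.11, CA x CP = 226.88
All same sign? yes

Yes, inside


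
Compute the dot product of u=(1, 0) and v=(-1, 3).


u . v = u_x*v_x + u_y*v_y = 1*(-1) + 0*3
= (-1) + 0 = -1

-1


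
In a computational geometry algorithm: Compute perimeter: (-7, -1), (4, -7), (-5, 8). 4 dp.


Sides: (-7, -1)->(4, -7): sqrt(157) = 12.529964, (4, -7)->(-5, 8): sqrt(306) = 17.492856, (-5, 8)->(-7, -1): sqrt(85) = 9.219544
Sum = 39.242364
Perimeter = 39.2424

39.2424


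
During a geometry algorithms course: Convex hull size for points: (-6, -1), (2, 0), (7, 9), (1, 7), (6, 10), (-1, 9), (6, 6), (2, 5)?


Convex hull vertices (CCW): (-6, -1), (2, 0), (6, 6), (7, 9), (6, 10), (-1, 9)
Count = 6

6


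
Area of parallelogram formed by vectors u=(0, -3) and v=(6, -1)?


|u x v| = |0*(-1) - (-3)*6|
= |0 - (-18)| = 18

18


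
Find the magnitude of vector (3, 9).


|u| = sqrt(3^2 + 9^2) = sqrt(90) = 9.4868

9.4868


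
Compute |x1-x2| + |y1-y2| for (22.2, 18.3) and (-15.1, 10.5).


|22.2-(-15.1)| + |18.3-10.5| = 37.3 + 7.8 = 45.1

45.1


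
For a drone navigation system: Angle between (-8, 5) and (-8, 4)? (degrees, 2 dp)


u.v = 84, |u| = sqrt(89) = 9.434, |v| = sqrt(80) = 8.9443
cos(theta) = u.v/(|u||v|) = 84/sqrt(7120) = 0.995495
theta = acos(0.995495) = 5.44 degrees

5.44 degrees


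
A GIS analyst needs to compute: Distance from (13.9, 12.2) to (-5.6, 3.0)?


dx=-19.5, dy=-9.2
d^2 = (-19.5)^2 + (-9.2)^2 = 464.89
d = sqrt(464.89) = 21.5613

21.5613


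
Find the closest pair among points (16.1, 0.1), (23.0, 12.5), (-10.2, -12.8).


d(P0,P1) = 14.1905, d(P0,P2) = 29.2933, d(P1,P2) = 41.7412
Closest: P0 and P1

Closest pair: (16.1, 0.1) and (23.0, 12.5), distance = 14.1905


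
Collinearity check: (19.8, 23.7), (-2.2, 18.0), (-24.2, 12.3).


Cross product: ((-2.2)-19.8)*(12.3-23.7) - (18-23.7)*((-24.2)-19.8)
= 0

Yes, collinear


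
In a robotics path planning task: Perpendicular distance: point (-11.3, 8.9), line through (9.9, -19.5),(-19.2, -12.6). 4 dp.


|cross product| = 680.16
|line direction| = sqrt(894.42) = 29.9069
Distance = 680.16/sqrt(894.42) = 22.7426

22.7426


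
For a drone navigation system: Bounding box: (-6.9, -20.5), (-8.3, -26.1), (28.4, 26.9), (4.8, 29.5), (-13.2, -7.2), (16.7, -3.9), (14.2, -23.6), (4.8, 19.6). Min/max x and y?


x range: [-13.2, 28.4]
y range: [-26.1, 29.5]
Bounding box: (-13.2,-26.1) to (28.4,29.5)

(-13.2,-26.1) to (28.4,29.5)


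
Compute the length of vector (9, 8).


|u| = sqrt(9^2 + 8^2) = sqrt(145) = 12.0416

12.0416


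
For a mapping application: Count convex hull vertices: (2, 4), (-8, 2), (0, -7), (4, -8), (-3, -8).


Convex hull vertices (CCW): (-8, 2), (-3, -8), (4, -8), (2, 4)
Count = 4

4


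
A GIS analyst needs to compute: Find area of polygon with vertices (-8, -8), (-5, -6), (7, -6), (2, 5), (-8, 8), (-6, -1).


Shoelace sum: ((-8)*(-6) - (-5)*(-8)) + ((-5)*(-6) - 7*(-6)) + (7*5 - 2*(-6)) + (2*8 - (-8)*5) + ((-8)*(-1) - (-6)*8) + ((-6)*(-8) - (-8)*(-1))
= 279
Area = |279|/2 = 139.5

139.5


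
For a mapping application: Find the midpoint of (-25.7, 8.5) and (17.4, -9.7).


M = (((-25.7)+17.4)/2, (8.5+(-9.7))/2)
= (-4.15, -0.6)

(-4.15, -0.6)


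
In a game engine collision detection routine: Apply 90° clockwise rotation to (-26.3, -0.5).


90° CW: (x,y) -> (y, -x)
(-26.3,-0.5) -> (-0.5, 26.3)

(-0.5, 26.3)


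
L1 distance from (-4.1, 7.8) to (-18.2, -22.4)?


|(-4.1)-(-18.2)| + |7.8-(-22.4)| = 14.1 + 30.2 = 44.3

44.3
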